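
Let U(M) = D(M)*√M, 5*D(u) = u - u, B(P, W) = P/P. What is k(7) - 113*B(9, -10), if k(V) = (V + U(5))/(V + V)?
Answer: -225/2 ≈ -112.50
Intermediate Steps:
B(P, W) = 1
D(u) = 0 (D(u) = (u - u)/5 = (⅕)*0 = 0)
U(M) = 0 (U(M) = 0*√M = 0)
k(V) = ½ (k(V) = (V + 0)/(V + V) = V/((2*V)) = V*(1/(2*V)) = ½)
k(7) - 113*B(9, -10) = ½ - 113*1 = ½ - 113 = -225/2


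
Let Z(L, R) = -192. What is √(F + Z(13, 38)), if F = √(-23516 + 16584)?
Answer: √(-192 + 2*I*√1733) ≈ 2.939 + 14.165*I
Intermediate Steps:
F = 2*I*√1733 (F = √(-6932) = 2*I*√1733 ≈ 83.259*I)
√(F + Z(13, 38)) = √(2*I*√1733 - 192) = √(-192 + 2*I*√1733)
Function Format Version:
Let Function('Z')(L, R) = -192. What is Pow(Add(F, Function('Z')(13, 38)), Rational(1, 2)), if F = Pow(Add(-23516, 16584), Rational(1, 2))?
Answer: Pow(Add(-192, Mul(2, I, Pow(1733, Rational(1, 2)))), Rational(1, 2)) ≈ Add(2.9390, Mul(14.165, I))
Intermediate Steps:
F = Mul(2, I, Pow(1733, Rational(1, 2))) (F = Pow(-6932, Rational(1, 2)) = Mul(2, I, Pow(1733, Rational(1, 2))) ≈ Mul(83.259, I))
Pow(Add(F, Function('Z')(13, 38)), Rational(1, 2)) = Pow(Add(Mul(2, I, Pow(1733, Rational(1, 2))), -192), Rational(1, 2)) = Pow(Add(-192, Mul(2, I, Pow(1733, Rational(1, 2)))), Rational(1, 2))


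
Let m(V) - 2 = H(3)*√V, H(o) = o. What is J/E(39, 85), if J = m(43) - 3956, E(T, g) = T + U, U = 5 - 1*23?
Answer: -1318/7 + √43/7 ≈ -187.35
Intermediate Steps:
U = -18 (U = 5 - 23 = -18)
m(V) = 2 + 3*√V
E(T, g) = -18 + T (E(T, g) = T - 18 = -18 + T)
J = -3954 + 3*√43 (J = (2 + 3*√43) - 3956 = -3954 + 3*√43 ≈ -3934.3)
J/E(39, 85) = (-3954 + 3*√43)/(-18 + 39) = (-3954 + 3*√43)/21 = (-3954 + 3*√43)*(1/21) = -1318/7 + √43/7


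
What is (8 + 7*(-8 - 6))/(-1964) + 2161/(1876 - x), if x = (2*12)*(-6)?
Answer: 1106501/991820 ≈ 1.1156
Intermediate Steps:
x = -144 (x = 24*(-6) = -144)
(8 + 7*(-8 - 6))/(-1964) + 2161/(1876 - x) = (8 + 7*(-8 - 6))/(-1964) + 2161/(1876 - 1*(-144)) = (8 + 7*(-14))*(-1/1964) + 2161/(1876 + 144) = (8 - 98)*(-1/1964) + 2161/2020 = -90*(-1/1964) + 2161*(1/2020) = 45/982 + 2161/2020 = 1106501/991820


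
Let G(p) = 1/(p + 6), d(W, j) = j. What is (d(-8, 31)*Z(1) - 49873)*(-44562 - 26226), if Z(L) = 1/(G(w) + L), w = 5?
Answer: 3528398365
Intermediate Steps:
G(p) = 1/(6 + p)
Z(L) = 1/(1/11 + L) (Z(L) = 1/(1/(6 + 5) + L) = 1/(1/11 + L))
(d(-8, 31)*Z(1) - 49873)*(-44562 - 26226) = (31*(11/(1 + 11*1)) - 49873)*(-44562 - 26226) = (31*(11/(1 + 11)) - 49873)*(-70788) = (31*(11/12) - 49873)*(-70788) = (341/12 - 49873)*(-70788) = -598135/12*(-70788) = 3528398365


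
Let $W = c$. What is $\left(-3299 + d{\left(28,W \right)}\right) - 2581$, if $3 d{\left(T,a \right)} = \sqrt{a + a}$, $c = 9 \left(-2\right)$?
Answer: $-5880 + 2 i \approx -5880.0 + 2.0 i$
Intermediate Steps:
$c = -18$
$W = -18$
$d{\left(T,a \right)} = \frac{\sqrt{2} \sqrt{a}}{3}$ ($d{\left(T,a \right)} = \frac{\sqrt{a + a}}{3} = \frac{\sqrt{2 a}}{3} = \frac{\sqrt{2} \sqrt{a}}{3}$)
$\left(-3299 + d{\left(28,W \right)}\right) - 2581 = \left(-3299 + \frac{\sqrt{2} \sqrt{-18}}{3}\right) - 2581 = \left(-3299 + \frac{\sqrt{2} \cdot 3 i \sqrt{2}}{3}\right) - 2581 = \left(-3299 + 2 i\right) - 2581 = -5880 + 2 i$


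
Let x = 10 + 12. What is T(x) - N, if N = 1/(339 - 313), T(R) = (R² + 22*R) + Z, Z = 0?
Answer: 25167/26 ≈ 967.96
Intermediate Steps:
x = 22
T(R) = R² + 22*R (T(R) = (R² + 22*R) + 0 = R² + 22*R)
N = 1/26 ≈ 0.038462
T(x) - N = 22*(22 + 22) - 1*1/26 = 22*44 - 1/26 = 968 - 1/26 = 25167/26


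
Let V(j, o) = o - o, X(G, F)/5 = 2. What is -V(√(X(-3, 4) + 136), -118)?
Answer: 0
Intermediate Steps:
X(G, F) = 10 (X(G, F) = 5*2 = 10)
V(j, o) = 0
-V(√(X(-3, 4) + 136), -118) = -1*0 = 0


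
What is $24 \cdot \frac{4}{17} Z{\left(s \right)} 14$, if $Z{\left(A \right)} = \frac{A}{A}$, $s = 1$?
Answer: $\frac{1344}{17} \approx 79.059$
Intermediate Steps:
$Z{\left(A \right)} = 1$
$24 \cdot \frac{4}{17} Z{\left(s \right)} 14 = 24 \cdot \frac{4}{17} \cdot 1 \cdot 14 = 24 \cdot \frac{4}{17} \cdot 14 = 24 \cdot \frac{56}{17} = \frac{1344}{17}$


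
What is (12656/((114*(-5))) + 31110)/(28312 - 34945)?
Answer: -8860022/1890405 ≈ -4.6868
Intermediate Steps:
(12656/((114*(-5))) + 31110)/(28312 - 34945) = (12656/(-570) + 31110)/(-6633) = (12656*(-1/570) + 31110)*(-1/6633) = (-6328/285 + 31110)*(-1/6633) = (8860022/285)*(-1/6633) = -8860022/1890405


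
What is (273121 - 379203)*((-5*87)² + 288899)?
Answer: -50720350168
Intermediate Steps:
(273121 - 379203)*((-5*87)² + 288899) = -106082*((-435)² + 288899) = -106082*(189225 + 288899) = -106082*478124 = -50720350168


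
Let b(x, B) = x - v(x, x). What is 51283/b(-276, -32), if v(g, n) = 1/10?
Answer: -512830/2761 ≈ -185.74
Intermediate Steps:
v(g, n) = 1/10
b(x, B) = -1/10 + x (b(x, B) = x - 1*1/10 = x - 1/10 = -1/10 + x)
51283/b(-276, -32) = 51283/(-1/10 - 276) = 51283/(-2761/10) = 51283*(-10/2761) = -512830/2761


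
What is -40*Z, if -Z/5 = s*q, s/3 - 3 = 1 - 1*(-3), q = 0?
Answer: 0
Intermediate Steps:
s = 21 (s = 9 + 3*(1 - 1*(-3)) = 9 + 3*(1 + 3) = 9 + 3*4 = 9 + 12 = 21)
Z = 0 (Z = -105*0 = -5*0 = 0)
-40*Z = -40*0 = 0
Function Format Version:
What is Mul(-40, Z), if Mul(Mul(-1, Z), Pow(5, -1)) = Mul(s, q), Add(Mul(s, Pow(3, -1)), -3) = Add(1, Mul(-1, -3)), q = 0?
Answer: 0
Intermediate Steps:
s = 21 (s = Add(9, Mul(3, Add(1, Mul(-1, -3)))) = Add(9, Mul(3, Add(1, 3))) = Add(9, Mul(3, 4)) = Add(9, 12) = 21)
Z = 0 (Z = Mul(-5, Mul(21, 0)) = Mul(-5, 0) = 0)
Mul(-40, Z) = Mul(-40, 0) = 0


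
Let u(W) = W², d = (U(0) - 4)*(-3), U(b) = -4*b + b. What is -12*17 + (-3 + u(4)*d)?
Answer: -15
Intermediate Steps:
U(b) = -3*b
d = 12 (d = (-3*0 - 4)*(-3) = (0 - 4)*(-3) = -4*(-3) = 12)
-12*17 + (-3 + u(4)*d) = -12*17 + (-3 + 4²*12) = -204 + (-3 + 16*12) = -204 + (-3 + 192) = -204 + 189 = -15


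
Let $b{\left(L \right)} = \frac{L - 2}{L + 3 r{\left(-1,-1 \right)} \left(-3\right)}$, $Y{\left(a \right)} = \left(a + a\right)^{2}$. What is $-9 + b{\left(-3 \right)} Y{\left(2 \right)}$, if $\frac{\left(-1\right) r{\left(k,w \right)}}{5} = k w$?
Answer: $- \frac{229}{21} \approx -10.905$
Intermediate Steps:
$r{\left(k,w \right)} = - 5 k w$
$Y{\left(a \right)} = 4 a^{2}$ ($Y{\left(a \right)} = \left(2 a\right)^{2} = 4 a^{2}$)
$b{\left(L \right)} = \frac{-2 + L}{45 + L}$ ($b{\left(L \right)} = \frac{L - 2}{L + 3 \left(\left(-5\right) \left(-1\right) \left(-1\right)\right) \left(-3\right)} = \frac{-2 + L}{L + 3 \left(-5\right) \left(-3\right)} = \frac{-2 + L}{L - -45} = \frac{-2 + L}{L + 45} = \frac{-2 + L}{45 + L}$)
$-9 + b{\left(-3 \right)} Y{\left(2 \right)} = -9 + \frac{-2 - 3}{45 - 3} \cdot 4 \cdot 2^{2} = -9 + \frac{1}{42} \left(-5\right) 4 \cdot 4 = -9 + \frac{1}{42} \left(-5\right) 16 = -9 - \frac{40}{21} = - \frac{229}{21}$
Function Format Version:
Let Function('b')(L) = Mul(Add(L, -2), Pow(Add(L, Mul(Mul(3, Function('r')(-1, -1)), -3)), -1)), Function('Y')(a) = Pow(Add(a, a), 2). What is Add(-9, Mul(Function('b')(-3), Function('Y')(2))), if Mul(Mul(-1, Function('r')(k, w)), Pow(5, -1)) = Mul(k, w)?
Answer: Rational(-229, 21) ≈ -10.905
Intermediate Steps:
Function('r')(k, w) = Mul(-5, k, w) (Function('r')(k, w) = Mul(-5, Mul(k, w)) = Mul(-5, k, w))
Function('Y')(a) = Mul(4, Pow(a, 2)) (Function('Y')(a) = Pow(Mul(2, a), 2) = Mul(4, Pow(a, 2)))
Function('b')(L) = Mul(Pow(Add(45, L), -1), Add(-2, L)) (Function('b')(L) = Mul(Add(L, -2), Pow(Add(L, Mul(Mul(3, Mul(-5, -1, -1)), -3)), -1)) = Mul(Add(-2, L), Pow(Add(L, Mul(Mul(3, -5), -3)), -1)) = Mul(Add(-2, L), Pow(Add(L, Mul(-15, -3)), -1)) = Mul(Add(-2, L), Pow(Add(L, 45), -1)) = Mul(Add(-2, L), Pow(Add(45, L), -1)) = Mul(Pow(Add(45, L), -1), Add(-2, L)))
Add(-9, Mul(Function('b')(-3), Function('Y')(2))) = Add(-9, Mul(Mul(Pow(Add(45, -3), -1), Add(-2, -3)), Mul(4, Pow(2, 2)))) = Add(-9, Mul(Mul(Pow(42, -1), -5), Mul(4, 4))) = Add(-9, Mul(Mul(Rational(1, 42), -5), 16)) = Add(-9, Mul(Rational(-5, 42), 16)) = Add(-9, Rational(-40, 21)) = Rational(-229, 21)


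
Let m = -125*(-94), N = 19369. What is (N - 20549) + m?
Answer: 10570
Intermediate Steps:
m = 11750
(N - 20549) + m = (19369 - 20549) + 11750 = -1180 + 11750 = 10570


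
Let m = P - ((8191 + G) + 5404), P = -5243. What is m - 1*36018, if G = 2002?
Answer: -56858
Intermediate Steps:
m = -20840 (m = -5243 - ((8191 + 2002) + 5404) = -5243 - (10193 + 5404) = -5243 - 1*15597 = -5243 - 15597 = -20840)
m - 1*36018 = -20840 - 1*36018 = -20840 - 36018 = -56858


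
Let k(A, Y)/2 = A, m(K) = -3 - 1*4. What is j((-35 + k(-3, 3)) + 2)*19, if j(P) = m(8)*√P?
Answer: -133*I*√39 ≈ -830.58*I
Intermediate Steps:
m(K) = -7 (m(K) = -3 - 4 = -7)
k(A, Y) = 2*A
j(P) = -7*√P
j((-35 + k(-3, 3)) + 2)*19 = -7*√((-35 + 2*(-3)) + 2)*19 = -7*√((-35 - 6) + 2)*19 = -7*√(-41 + 2)*19 = -7*I*√39*19 = -133*I*√39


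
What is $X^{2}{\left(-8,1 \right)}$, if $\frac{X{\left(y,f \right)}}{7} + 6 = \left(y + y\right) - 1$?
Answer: $25921$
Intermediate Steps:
$X{\left(y,f \right)} = -49 + 14 y$ ($X{\left(y,f \right)} = -42 + 7 \left(\left(y + y\right) - 1\right) = -42 + 7 \left(2 y - 1\right) = -42 + 7 \left(-1 + 2 y\right) = -42 + \left(-7 + 14 y\right) = -49 + 14 y$)
$X^{2}{\left(-8,1 \right)} = \left(-49 + 14 \left(-8\right)\right)^{2} = \left(-49 - 112\right)^{2} = \left(-161\right)^{2} = 25921$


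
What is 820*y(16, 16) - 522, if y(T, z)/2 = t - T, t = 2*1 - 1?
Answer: -25122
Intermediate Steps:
t = 1 (t = 2 - 1 = 1)
y(T, z) = 2 - 2*T (y(T, z) = 2*(1 - T) = 2 - 2*T)
820*y(16, 16) - 522 = 820*(2 - 2*16) - 522 = 820*(2 - 32) - 522 = 820*(-30) - 522 = -24600 - 522 = -25122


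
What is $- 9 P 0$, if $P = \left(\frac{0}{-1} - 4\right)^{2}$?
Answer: $0$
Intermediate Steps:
$P = 16$ ($P = \left(0 \left(-1\right) - 4\right)^{2} = \left(0 - 4\right)^{2} = \left(-4\right)^{2} = 16$)
$- 9 P 0 = \left(-9\right) 16 \cdot 0 = \left(-144\right) 0 = 0$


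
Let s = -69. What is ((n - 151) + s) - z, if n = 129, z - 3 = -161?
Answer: 67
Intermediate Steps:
z = -158 (z = 3 - 161 = -158)
((n - 151) + s) - z = ((129 - 151) - 69) - 1*(-158) = (-22 - 69) + 158 = -91 + 158 = 67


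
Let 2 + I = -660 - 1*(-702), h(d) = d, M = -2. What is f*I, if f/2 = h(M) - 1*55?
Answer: -4560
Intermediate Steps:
f = -114 (f = 2*(-2 - 1*55) = 2*(-2 - 55) = 2*(-57) = -114)
I = 40 (I = -2 + (-660 - 1*(-702)) = -2 + (-660 + 702) = -2 + 42 = 40)
f*I = -114*40 = -4560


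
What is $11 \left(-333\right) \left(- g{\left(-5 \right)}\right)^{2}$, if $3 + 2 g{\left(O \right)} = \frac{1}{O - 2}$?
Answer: $- \frac{443223}{49} \approx -9045.4$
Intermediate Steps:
$g{\left(O \right)} = - \frac{3}{2} + \frac{1}{2 \left(-2 + O\right)}$ ($g{\left(O \right)} = - \frac{3}{2} + \frac{1}{2 \left(O - 2\right)} = - \frac{3}{2} + \frac{1}{2 \left(-2 + O\right)}$)
$11 \left(-333\right) \left(- g{\left(-5 \right)}\right)^{2} = 11 \left(-333\right) \left(- \frac{7 - -15}{2 \left(-2 - 5\right)}\right)^{2} = - 3663 \left(- \frac{7 + 15}{2 \left(-7\right)}\right)^{2} = - 3663 \left(- \frac{\left(-1\right) 22}{2 \cdot 7}\right)^{2} = - 3663 \left(\left(-1\right) \left(- \frac{11}{7}\right)\right)^{2} = - 3663 \left(\frac{11}{7}\right)^{2} = \left(-3663\right) \frac{121}{49} = - \frac{443223}{49}$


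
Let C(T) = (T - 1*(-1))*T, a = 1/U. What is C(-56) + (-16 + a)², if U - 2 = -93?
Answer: 27628329/8281 ≈ 3336.4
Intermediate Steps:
U = -91 (U = 2 - 93 = -91)
a = -1/91 (a = 1/(-91) = -1/91 ≈ -0.010989)
C(T) = T*(1 + T) (C(T) = (T + 1)*T = (1 + T)*T = T*(1 + T))
C(-56) + (-16 + a)² = -56*(1 - 56) + (-16 - 1/91)² = -56*(-55) + (-1457/91)² = 3080 + 2122849/8281 = 27628329/8281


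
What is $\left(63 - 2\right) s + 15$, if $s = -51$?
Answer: $-3096$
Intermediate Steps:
$\left(63 - 2\right) s + 15 = \left(63 - 2\right) \left(-51\right) + 15 = 61 \left(-51\right) + 15 = -3111 + 15 = -3096$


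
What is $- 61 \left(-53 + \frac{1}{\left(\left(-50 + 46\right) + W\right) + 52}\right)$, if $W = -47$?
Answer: $3172$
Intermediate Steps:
$- 61 \left(-53 + \frac{1}{\left(\left(-50 + 46\right) + W\right) + 52}\right) = - 61 \left(-53 + \frac{1}{\left(\left(-50 + 46\right) - 47\right) + 52}\right) = - 61 \left(-53 + \frac{1}{\left(-4 - 47\right) + 52}\right) = - 61 \left(-53 + \frac{1}{-51 + 52}\right) = - 61 \left(-53 + 1^{-1}\right) = - 61 \left(-53 + 1\right) = \left(-61\right) \left(-52\right) = 3172$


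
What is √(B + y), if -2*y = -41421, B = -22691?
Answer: I*√7922/2 ≈ 44.503*I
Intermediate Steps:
y = 41421/2 (y = -½*(-41421) = 41421/2 ≈ 20711.)
√(B + y) = √(-22691 + 41421/2) = √(-3961/2) = I*√7922/2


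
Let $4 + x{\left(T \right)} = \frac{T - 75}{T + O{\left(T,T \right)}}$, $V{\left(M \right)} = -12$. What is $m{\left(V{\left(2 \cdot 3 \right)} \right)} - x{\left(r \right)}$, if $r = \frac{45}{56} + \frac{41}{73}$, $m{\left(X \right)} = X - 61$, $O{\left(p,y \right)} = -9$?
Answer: $- \frac{2454578}{31211} \approx -78.645$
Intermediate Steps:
$m{\left(X \right)} = -61 + X$
$r = \frac{5581}{4088}$ ($r = 45 \cdot \frac{1}{56} + 41 \cdot \frac{1}{73} = \frac{45}{56} + \frac{41}{73} = \frac{5581}{4088} \approx 1.3652$)
$x{\left(T \right)} = -4 + \frac{-75 + T}{-9 + T}$ ($x{\left(T \right)} = -4 + \frac{T - 75}{T - 9} = -4 + \frac{-75 + T}{-9 + T}$)
$m{\left(V{\left(2 \cdot 3 \right)} \right)} - x{\left(r \right)} = \left(-61 - 12\right) - \frac{3 \left(-13 - \frac{5581}{4088}\right)}{-9 + \frac{5581}{4088}} = -73 - \frac{3 \left(-13 - \frac{5581}{4088}\right)}{- \frac{31211}{4088}} = -73 - 3 \left(- \frac{4088}{31211}\right) \left(- \frac{58725}{4088}\right) = -73 - \frac{176175}{31211} = - \frac{2454578}{31211}$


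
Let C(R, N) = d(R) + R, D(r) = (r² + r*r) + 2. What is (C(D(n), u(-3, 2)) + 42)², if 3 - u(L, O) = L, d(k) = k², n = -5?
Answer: 7828804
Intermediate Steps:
D(r) = 2 + 2*r² (D(r) = (r² + r²) + 2 = 2*r² + 2 = 2 + 2*r²)
u(L, O) = 3 - L
C(R, N) = R + R² (C(R, N) = R² + R = R + R²)
(C(D(n), u(-3, 2)) + 42)² = ((2 + 2*(-5)²)*(1 + (2 + 2*(-5)²)) + 42)² = ((2 + 2*25)*(1 + (2 + 2*25)) + 42)² = ((2 + 50)*(1 + (2 + 50)) + 42)² = (52*(1 + 52) + 42)² = (52*53 + 42)² = (2756 + 42)² = 2798² = 7828804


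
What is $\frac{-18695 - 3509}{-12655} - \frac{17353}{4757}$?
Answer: $- \frac{1701161}{898505} \approx -1.8933$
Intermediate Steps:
$\frac{-18695 - 3509}{-12655} - \frac{17353}{4757} = \left(-22204\right) \left(- \frac{1}{12655}\right) - \frac{259}{71} = \frac{22204}{12655} - \frac{259}{71} = - \frac{1701161}{898505}$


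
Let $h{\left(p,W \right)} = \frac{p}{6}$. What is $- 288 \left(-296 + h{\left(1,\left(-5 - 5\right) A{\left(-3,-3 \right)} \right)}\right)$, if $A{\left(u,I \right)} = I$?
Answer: $85200$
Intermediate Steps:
$h{\left(p,W \right)} = \frac{p}{6}$ ($h{\left(p,W \right)} = p \frac{1}{6} = \frac{p}{6}$)
$- 288 \left(-296 + h{\left(1,\left(-5 - 5\right) A{\left(-3,-3 \right)} \right)}\right) = - 288 \left(-296 + \frac{1}{6} \cdot 1\right) = - 288 \left(-296 + \frac{1}{6}\right) = \left(-288\right) \left(- \frac{1775}{6}\right) = 85200$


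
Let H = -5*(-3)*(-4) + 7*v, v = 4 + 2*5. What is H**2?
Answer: 1444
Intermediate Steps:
v = 14 (v = 4 + 10 = 14)
H = 38 (H = -5*(-3)*(-4) + 7*14 = 15*(-4) + 98 = -60 + 98 = 38)
H**2 = 38**2 = 1444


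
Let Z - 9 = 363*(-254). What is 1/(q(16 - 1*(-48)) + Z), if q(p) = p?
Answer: -1/92129 ≈ -1.0854e-5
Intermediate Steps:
Z = -92193 (Z = 9 + 363*(-254) = 9 - 92202 = -92193)
1/(q(16 - 1*(-48)) + Z) = 1/((16 - 1*(-48)) - 92193) = 1/((16 + 48) - 92193) = 1/(64 - 92193) = 1/(-92129) = -1/92129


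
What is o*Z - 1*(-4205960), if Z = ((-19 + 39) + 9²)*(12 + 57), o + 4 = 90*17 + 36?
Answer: 15091538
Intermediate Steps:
o = 1562 (o = -4 + (90*17 + 36) = -4 + (1530 + 36) = -4 + 1566 = 1562)
Z = 6969 (Z = (20 + 81)*69 = 101*69 = 6969)
o*Z - 1*(-4205960) = 1562*6969 - 1*(-4205960) = 10885578 + 4205960 = 15091538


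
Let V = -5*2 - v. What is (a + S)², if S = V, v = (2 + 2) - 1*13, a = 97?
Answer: 9216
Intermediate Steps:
v = -9 (v = 4 - 13 = -9)
V = -1 (V = -5*2 - 1*(-9) = -10 + 9 = -1)
S = -1
(a + S)² = (97 - 1)² = 96² = 9216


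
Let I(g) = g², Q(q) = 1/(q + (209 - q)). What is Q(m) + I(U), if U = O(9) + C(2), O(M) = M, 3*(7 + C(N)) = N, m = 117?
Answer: 13385/1881 ≈ 7.1159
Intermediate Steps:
C(N) = -7 + N/3
Q(q) = 1/209
U = 8/3 (U = 9 + (-7 + (⅓)*2) = 9 + (-7 + ⅔) = 9 - 19/3 = 8/3 ≈ 2.6667)
Q(m) + I(U) = 1/209 + (8/3)² = 1/209 + 64/9 = 13385/1881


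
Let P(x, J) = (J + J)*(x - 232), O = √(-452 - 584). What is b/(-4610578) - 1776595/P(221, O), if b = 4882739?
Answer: -4882739/4610578 - 1776595*I*√259/11396 ≈ -1.059 - 2508.9*I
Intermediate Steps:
O = 2*I*√259 (O = √(-1036) = 2*I*√259 ≈ 32.187*I)
P(x, J) = 2*J*(-232 + x) (P(x, J) = (2*J)*(-232 + x) = 2*J*(-232 + x))
b/(-4610578) - 1776595/P(221, O) = 4882739/(-4610578) - 1776595*(-I*√259/(1036*(-232 + 221))) = 4882739*(-1/4610578) - 1776595*I*√259/11396 = -4882739/4610578 - 1776595*I*√259/11396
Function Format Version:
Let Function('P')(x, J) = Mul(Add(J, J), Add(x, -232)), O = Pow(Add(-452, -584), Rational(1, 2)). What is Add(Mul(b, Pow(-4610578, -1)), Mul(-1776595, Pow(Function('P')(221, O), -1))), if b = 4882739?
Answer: Add(Rational(-4882739, 4610578), Mul(Rational(-1776595, 11396), I, Pow(259, Rational(1, 2)))) ≈ Add(-1.0590, Mul(-2508.9, I))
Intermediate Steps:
O = Mul(2, I, Pow(259, Rational(1, 2))) (O = Pow(-1036, Rational(1, 2)) = Mul(2, I, Pow(259, Rational(1, 2))) ≈ Mul(32.187, I))
Function('P')(x, J) = Mul(2, J, Add(-232, x)) (Function('P')(x, J) = Mul(Mul(2, J), Add(-232, x)) = Mul(2, J, Add(-232, x)))
Add(Mul(b, Pow(-4610578, -1)), Mul(-1776595, Pow(Function('P')(221, O), -1))) = Add(Mul(4882739, Pow(-4610578, -1)), Mul(-1776595, Pow(Mul(2, Mul(2, I, Pow(259, Rational(1, 2))), Add(-232, 221)), -1))) = Add(Mul(4882739, Rational(-1, 4610578)), Mul(-1776595, Pow(Mul(2, Mul(2, I, Pow(259, Rational(1, 2))), -11), -1))) = Add(Rational(-4882739, 4610578), Mul(-1776595, Pow(Mul(-44, I, Pow(259, Rational(1, 2))), -1))) = Add(Rational(-4882739, 4610578), Mul(-1776595, Mul(Rational(1, 11396), I, Pow(259, Rational(1, 2))))) = Add(Rational(-4882739, 4610578), Mul(Rational(-1776595, 11396), I, Pow(259, Rational(1, 2))))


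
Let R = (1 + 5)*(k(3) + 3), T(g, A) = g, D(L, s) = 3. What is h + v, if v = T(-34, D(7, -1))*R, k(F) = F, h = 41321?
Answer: 40097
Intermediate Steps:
R = 36 (R = (1 + 5)*(3 + 3) = 6*6 = 36)
v = -1224 (v = -34*36 = -1224)
h + v = 41321 - 1224 = 40097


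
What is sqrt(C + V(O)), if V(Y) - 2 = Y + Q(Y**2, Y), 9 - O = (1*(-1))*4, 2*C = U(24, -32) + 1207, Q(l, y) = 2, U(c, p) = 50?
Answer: sqrt(2582)/2 ≈ 25.407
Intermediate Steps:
C = 1257/2 (C = (50 + 1207)/2 = (1/2)*1257 = 1257/2 ≈ 628.50)
O = 13 (O = 9 - 1*(-1)*4 = 9 - (-1)*4 = 9 - 1*(-4) = 9 + 4 = 13)
V(Y) = 4 + Y (V(Y) = 2 + (Y + 2) = 2 + (2 + Y) = 4 + Y)
sqrt(C + V(O)) = sqrt(1257/2 + (4 + 13)) = sqrt(1257/2 + 17) = sqrt(1291/2) = sqrt(2582)/2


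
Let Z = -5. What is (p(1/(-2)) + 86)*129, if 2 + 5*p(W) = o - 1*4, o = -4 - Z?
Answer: 10965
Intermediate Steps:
o = 1 (o = -4 - 1*(-5) = -4 + 5 = 1)
p(W) = -1 (p(W) = -⅖ + (1 - 1*4)/5 = -⅖ + (1 - 4)/5 = -⅖ + (⅕)*(-3) = -⅖ - ⅗ = -1)
(p(1/(-2)) + 86)*129 = (-1 + 86)*129 = 85*129 = 10965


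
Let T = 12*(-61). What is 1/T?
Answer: -1/732 ≈ -0.0013661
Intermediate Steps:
T = -732
1/T = 1/(-732) = -1/732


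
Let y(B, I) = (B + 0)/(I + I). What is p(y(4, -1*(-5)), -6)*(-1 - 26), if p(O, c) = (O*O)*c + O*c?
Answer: 2268/25 ≈ 90.720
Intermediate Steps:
y(B, I) = B/(2*I) (y(B, I) = B/((2*I)) = B*(1/(2*I)) = B/(2*I))
p(O, c) = O*c + c*O² (p(O, c) = O²*c + O*c = c*O² + O*c = O*c + c*O²)
p(y(4, -1*(-5)), -6)*(-1 - 26) = (((½)*4/(-1*(-5)))*(-6)*(1 + (½)*4/(-1*(-5))))*(-1 - 26) = (((½)*4/5)*(-6)*(1 + (½)*4/5))*(-27) = (((½)*4*(⅕))*(-6)*(1 + (½)*4*(⅕)))*(-27) = ((⅖)*(-6)*(1 + ⅖))*(-27) = ((⅖)*(-6)*(7/5))*(-27) = -84/25*(-27) = 2268/25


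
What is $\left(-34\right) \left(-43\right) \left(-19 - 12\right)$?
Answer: $-45322$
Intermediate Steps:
$\left(-34\right) \left(-43\right) \left(-19 - 12\right) = 1462 \left(-31\right) = -45322$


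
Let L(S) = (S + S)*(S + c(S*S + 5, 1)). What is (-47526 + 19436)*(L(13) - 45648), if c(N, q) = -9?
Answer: 1279330960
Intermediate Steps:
L(S) = 2*S*(-9 + S) (L(S) = (S + S)*(S - 9) = (2*S)*(-9 + S) = 2*S*(-9 + S))
(-47526 + 19436)*(L(13) - 45648) = (-47526 + 19436)*(2*13*(-9 + 13) - 45648) = -28090*(2*13*4 - 45648) = -28090*(104 - 45648) = -28090*(-45544) = 1279330960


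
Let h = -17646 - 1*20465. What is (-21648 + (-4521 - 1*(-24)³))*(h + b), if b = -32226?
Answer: 868310265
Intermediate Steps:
h = -38111 (h = -17646 - 20465 = -38111)
(-21648 + (-4521 - 1*(-24)³))*(h + b) = (-21648 + (-4521 - 1*(-24)³))*(-38111 - 32226) = (-21648 + (-4521 - 1*(-13824)))*(-70337) = (-21648 + (-4521 + 13824))*(-70337) = (-21648 + 9303)*(-70337) = -12345*(-70337) = 868310265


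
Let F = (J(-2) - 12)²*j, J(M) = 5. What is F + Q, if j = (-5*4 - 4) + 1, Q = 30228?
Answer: 29101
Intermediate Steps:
j = -23 (j = (-20 - 4) + 1 = -24 + 1 = -23)
F = -1127 (F = (5 - 12)²*(-23) = (-7)²*(-23) = 49*(-23) = -1127)
F + Q = -1127 + 30228 = 29101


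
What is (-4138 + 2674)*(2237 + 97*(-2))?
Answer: -2990952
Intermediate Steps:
(-4138 + 2674)*(2237 + 97*(-2)) = -1464*(2237 - 194) = -1464*2043 = -2990952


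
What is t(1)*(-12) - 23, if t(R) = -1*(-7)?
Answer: -107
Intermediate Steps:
t(R) = 7
t(1)*(-12) - 23 = 7*(-12) - 23 = -84 - 23 = -107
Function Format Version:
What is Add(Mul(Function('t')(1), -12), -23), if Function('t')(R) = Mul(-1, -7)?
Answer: -107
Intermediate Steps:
Function('t')(R) = 7
Add(Mul(Function('t')(1), -12), -23) = Add(Mul(7, -12), -23) = Add(-84, -23) = -107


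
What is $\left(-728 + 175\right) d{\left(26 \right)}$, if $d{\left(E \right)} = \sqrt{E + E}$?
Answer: $- 1106 \sqrt{13} \approx -3987.7$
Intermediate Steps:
$d{\left(E \right)} = \sqrt{2} \sqrt{E}$ ($d{\left(E \right)} = \sqrt{2 E} = \sqrt{2} \sqrt{E}$)
$\left(-728 + 175\right) d{\left(26 \right)} = \left(-728 + 175\right) \sqrt{2} \sqrt{26} = - 553 \cdot 2 \sqrt{13} = - 1106 \sqrt{13}$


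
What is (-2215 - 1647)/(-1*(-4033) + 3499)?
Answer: -1931/3766 ≈ -0.51275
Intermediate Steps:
(-2215 - 1647)/(-1*(-4033) + 3499) = -3862/(4033 + 3499) = -3862/7532 = -3862*1/7532 = -1931/3766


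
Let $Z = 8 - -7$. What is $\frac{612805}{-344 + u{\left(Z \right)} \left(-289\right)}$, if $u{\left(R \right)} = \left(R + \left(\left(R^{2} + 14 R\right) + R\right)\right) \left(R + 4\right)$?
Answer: $- \frac{612805}{2553659} \approx -0.23997$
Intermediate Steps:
$Z = 15$ ($Z = 8 + 7 = 15$)
$u{\left(R \right)} = \left(4 + R\right) \left(R^{2} + 16 R\right)$ ($u{\left(R \right)} = \left(R + \left(R^{2} + 15 R\right)\right) \left(4 + R\right) = \left(R^{2} + 16 R\right) \left(4 + R\right) = \left(4 + R\right) \left(R^{2} + 16 R\right)$)
$\frac{612805}{-344 + u{\left(Z \right)} \left(-289\right)} = \frac{612805}{-344 + 15 \left(64 + 15^{2} + 20 \cdot 15\right) \left(-289\right)} = \frac{612805}{-344 + 15 \left(64 + 225 + 300\right) \left(-289\right)} = \frac{612805}{-344 + 15 \cdot 589 \left(-289\right)} = \frac{612805}{-344 + 8835 \left(-289\right)} = \frac{612805}{-344 - 2553315} = \frac{612805}{-2553659} = 612805 \left(- \frac{1}{2553659}\right) = - \frac{612805}{2553659}$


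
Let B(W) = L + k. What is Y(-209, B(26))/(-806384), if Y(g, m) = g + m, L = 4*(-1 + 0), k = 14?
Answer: 199/806384 ≈ 0.00024678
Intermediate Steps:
L = -4 (L = 4*(-1) = -4)
B(W) = 10 (B(W) = -4 + 14 = 10)
Y(-209, B(26))/(-806384) = (-209 + 10)/(-806384) = -199*(-1/806384) = 199/806384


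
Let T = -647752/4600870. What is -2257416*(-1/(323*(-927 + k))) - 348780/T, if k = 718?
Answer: 13540805337480171/5465974283 ≈ 2.4773e+6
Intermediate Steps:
T = -323876/2300435 (T = -647752*1/4600870 = -323876/2300435 ≈ -0.14079)
-2257416*(-1/(323*(-927 + k))) - 348780/T = -2257416*(-1/(323*(-927 + 718))) - 348780/(-323876/2300435) = -2257416/((-323*(-209))) - 348780*(-2300435/323876) = -2257416/67507 + 200586429825/80969 = 13540805337480171/5465974283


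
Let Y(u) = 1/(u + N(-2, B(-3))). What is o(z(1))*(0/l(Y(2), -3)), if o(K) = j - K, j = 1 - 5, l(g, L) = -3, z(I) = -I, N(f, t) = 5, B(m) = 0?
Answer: 0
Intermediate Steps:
Y(u) = 1/(5 + u) (Y(u) = 1/(u + 5) = 1/(5 + u))
j = -4
o(K) = -4 - K
o(z(1))*(0/l(Y(2), -3)) = (-4 - (-1))*(0/(-3)) = (-4 - 1*(-1))*(0*(-⅓)) = (-4 + 1)*0 = -3*0 = 0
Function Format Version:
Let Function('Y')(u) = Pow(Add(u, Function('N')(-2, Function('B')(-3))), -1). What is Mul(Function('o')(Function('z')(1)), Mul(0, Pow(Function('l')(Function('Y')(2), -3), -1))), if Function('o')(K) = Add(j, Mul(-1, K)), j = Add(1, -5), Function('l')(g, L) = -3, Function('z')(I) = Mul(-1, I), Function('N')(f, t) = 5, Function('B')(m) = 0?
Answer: 0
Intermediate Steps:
Function('Y')(u) = Pow(Add(5, u), -1) (Function('Y')(u) = Pow(Add(u, 5), -1) = Pow(Add(5, u), -1))
j = -4
Function('o')(K) = Add(-4, Mul(-1, K))
Mul(Function('o')(Function('z')(1)), Mul(0, Pow(Function('l')(Function('Y')(2), -3), -1))) = Mul(Add(-4, Mul(-1, Mul(-1, 1))), Mul(0, Pow(-3, -1))) = Mul(Add(-4, Mul(-1, -1)), Mul(0, Rational(-1, 3))) = Mul(Add(-4, 1), 0) = Mul(-3, 0) = 0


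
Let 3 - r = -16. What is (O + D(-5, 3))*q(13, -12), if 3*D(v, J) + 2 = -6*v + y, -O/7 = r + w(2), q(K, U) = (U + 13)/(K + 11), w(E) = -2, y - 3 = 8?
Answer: -53/12 ≈ -4.4167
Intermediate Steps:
y = 11 (y = 3 + 8 = 11)
r = 19 (r = 3 - 1*(-16) = 3 + 16 = 19)
q(K, U) = (13 + U)/(11 + K)
O = -119 (O = -7*(19 - 2) = -7*17 = -119)
D(v, J) = 3 - 2*v (D(v, J) = -⅔ + (-6*v + 11)/3 = -⅔ + (11 - 6*v)/3 = -⅔ + (11/3 - 2*v) = 3 - 2*v)
(O + D(-5, 3))*q(13, -12) = (-119 + (3 - 2*(-5)))*((13 - 12)/(11 + 13)) = (-119 + (3 + 10))*(1/24) = (-119 + 13)*((1/24)*1) = -106*1/24 = -53/12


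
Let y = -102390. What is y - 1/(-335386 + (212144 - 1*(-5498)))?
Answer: -12055808159/117744 ≈ -1.0239e+5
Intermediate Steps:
y - 1/(-335386 + (212144 - 1*(-5498))) = -102390 - 1/(-335386 + (212144 - 1*(-5498))) = -102390 - 1/(-335386 + (212144 + 5498)) = -102390 - 1/(-335386 + 217642) = -102390 - 1/(-117744) = -102390 - 1*(-1/117744) = -102390 + 1/117744 = -12055808159/117744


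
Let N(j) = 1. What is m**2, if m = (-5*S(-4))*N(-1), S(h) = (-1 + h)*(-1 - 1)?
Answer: 2500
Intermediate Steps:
S(h) = 2 - 2*h (S(h) = (-1 + h)*(-2) = 2 - 2*h)
m = -50 (m = -5*(2 - 2*(-4))*1 = -5*(2 + 8)*1 = -5*10*1 = -50*1 = -50)
m**2 = (-50)**2 = 2500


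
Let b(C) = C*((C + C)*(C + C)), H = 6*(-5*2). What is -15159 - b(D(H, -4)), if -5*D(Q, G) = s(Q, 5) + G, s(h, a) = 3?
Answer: -1894879/125 ≈ -15159.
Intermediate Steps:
H = -60 (H = 6*(-1*10) = 6*(-10) = -60)
D(Q, G) = -⅗ - G/5 (D(Q, G) = -(3 + G)/5 = -⅗ - G/5)
b(C) = 4*C³ (b(C) = C*((2*C)*(2*C)) = C*(4*C²) = 4*C³)
-15159 - b(D(H, -4)) = -15159 - 4*(-⅗ - ⅕*(-4))³ = -15159 - 4*(-⅗ + ⅘)³ = -15159 - 4*(⅕)³ = -15159 - 4/125 = -1894879/125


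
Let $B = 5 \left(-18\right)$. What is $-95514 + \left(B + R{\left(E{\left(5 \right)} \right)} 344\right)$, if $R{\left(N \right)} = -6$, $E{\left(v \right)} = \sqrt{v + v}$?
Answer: $-97668$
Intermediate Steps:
$E{\left(v \right)} = \sqrt{2} \sqrt{v}$ ($E{\left(v \right)} = \sqrt{2 v} = \sqrt{2} \sqrt{v}$)
$B = -90$
$-95514 + \left(B + R{\left(E{\left(5 \right)} \right)} 344\right) = -95514 - 2154 = -97668$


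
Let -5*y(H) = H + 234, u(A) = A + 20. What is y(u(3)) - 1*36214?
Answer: -181327/5 ≈ -36265.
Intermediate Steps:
u(A) = 20 + A
y(H) = -234/5 - H/5 (y(H) = -(H + 234)/5 = -(234 + H)/5 = -234/5 - H/5)
y(u(3)) - 1*36214 = (-234/5 - (20 + 3)/5) - 1*36214 = (-234/5 - ⅕*23) - 36214 = (-234/5 - 23/5) - 36214 = -257/5 - 36214 = -181327/5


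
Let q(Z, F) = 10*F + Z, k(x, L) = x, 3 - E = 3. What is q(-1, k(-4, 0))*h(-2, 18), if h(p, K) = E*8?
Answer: 0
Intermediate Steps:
E = 0 (E = 3 - 1*3 = 3 - 3 = 0)
h(p, K) = 0 (h(p, K) = 0*8 = 0)
q(Z, F) = Z + 10*F
q(-1, k(-4, 0))*h(-2, 18) = (-1 + 10*(-4))*0 = (-1 - 40)*0 = -41*0 = 0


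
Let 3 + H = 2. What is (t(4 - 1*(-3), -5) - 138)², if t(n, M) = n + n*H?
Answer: 19044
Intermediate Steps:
H = -1 (H = -3 + 2 = -1)
t(n, M) = 0 (t(n, M) = n + n*(-1) = n - n = 0)
(t(4 - 1*(-3), -5) - 138)² = (0 - 138)² = (-138)² = 19044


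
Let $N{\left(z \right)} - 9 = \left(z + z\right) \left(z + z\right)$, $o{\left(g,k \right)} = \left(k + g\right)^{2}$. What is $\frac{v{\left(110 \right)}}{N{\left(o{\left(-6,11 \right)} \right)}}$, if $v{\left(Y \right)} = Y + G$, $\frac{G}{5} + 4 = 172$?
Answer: $\frac{950}{2509} \approx 0.37864$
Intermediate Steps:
$G = 840$ ($G = -20 + 5 \cdot 172 = -20 + 860 = 840$)
$o{\left(g,k \right)} = \left(g + k\right)^{2}$
$N{\left(z \right)} = 9 + 4 z^{2}$ ($N{\left(z \right)} = 9 + \left(z + z\right) \left(z + z\right) = 9 + 2 z 2 z = 9 + 4 z^{2}$)
$v{\left(Y \right)} = 840 + Y$ ($v{\left(Y \right)} = Y + 840 = 840 + Y$)
$\frac{v{\left(110 \right)}}{N{\left(o{\left(-6,11 \right)} \right)}} = \frac{840 + 110}{9 + 4 \left(\left(-6 + 11\right)^{2}\right)^{2}} = \frac{950}{9 + 4 \left(5^{2}\right)^{2}} = \frac{950}{9 + 4 \cdot 25^{2}} = \frac{950}{9 + 4 \cdot 625} = \frac{950}{9 + 2500} = \frac{950}{2509}$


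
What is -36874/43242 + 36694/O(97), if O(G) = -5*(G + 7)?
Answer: -401474107/5621460 ≈ -71.418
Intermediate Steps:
O(G) = -35 - 5*G (O(G) = -5*(7 + G) = -35 - 5*G)
-36874/43242 + 36694/O(97) = -36874/43242 + 36694/(-35 - 5*97) = -36874*1/43242 + 36694/(-35 - 485) = -18437/21621 + 36694/(-520) = -18437/21621 + 36694*(-1/520) = -18437/21621 - 18347/260 = -401474107/5621460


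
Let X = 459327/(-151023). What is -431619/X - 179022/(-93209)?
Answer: 2025284872830909/14271136781 ≈ 1.4191e+5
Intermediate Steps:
X = -153109/50341 (X = 459327*(-1/151023) = -153109/50341 ≈ -3.0414)
-431619/X - 179022/(-93209) = -431619/(-153109/50341) - 179022/(-93209) = -431619*(-50341/153109) - 179022*(-1/93209) = 21728132079/153109 + 179022/93209 = 2025284872830909/14271136781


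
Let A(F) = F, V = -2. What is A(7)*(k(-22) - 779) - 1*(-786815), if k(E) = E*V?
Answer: 781670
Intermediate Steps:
k(E) = -2*E (k(E) = E*(-2) = -2*E)
A(7)*(k(-22) - 779) - 1*(-786815) = 7*(-2*(-22) - 779) - 1*(-786815) = 7*(44 - 779) + 786815 = 7*(-735) + 786815 = -5145 + 786815 = 781670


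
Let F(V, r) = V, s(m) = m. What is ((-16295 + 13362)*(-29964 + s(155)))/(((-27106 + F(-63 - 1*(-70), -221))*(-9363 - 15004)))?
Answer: 12489971/94331619 ≈ 0.13240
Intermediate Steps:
((-16295 + 13362)*(-29964 + s(155)))/(((-27106 + F(-63 - 1*(-70), -221))*(-9363 - 15004))) = ((-16295 + 13362)*(-29964 + 155))/(((-27106 + (-63 - 1*(-70)))*(-9363 - 15004))) = (-2933*(-29809))/(((-27106 + (-63 + 70))*(-24367))) = 87429797/(((-27106 + 7)*(-24367))) = 87429797/((-27099*(-24367))) = 87429797/660321333 = 87429797*(1/660321333) = 12489971/94331619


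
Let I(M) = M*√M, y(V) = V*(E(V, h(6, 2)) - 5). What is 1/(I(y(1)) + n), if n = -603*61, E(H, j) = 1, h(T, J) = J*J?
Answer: -36783/1352989153 + 8*I/1352989153 ≈ -2.7186e-5 + 5.9128e-9*I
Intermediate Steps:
h(T, J) = J²
y(V) = -4*V (y(V) = V*(1 - 5) = V*(-4) = -4*V)
I(M) = M^(3/2)
n = -36783
1/(I(y(1)) + n) = 1/((-4*1)^(3/2) - 36783) = 1/((-4)^(3/2) - 36783) = 1/(-8*I - 36783) = 1/(-36783 - 8*I) = (-36783 + 8*I)/1352989153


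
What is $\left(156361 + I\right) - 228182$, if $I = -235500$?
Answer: $-307321$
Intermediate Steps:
$\left(156361 + I\right) - 228182 = \left(156361 - 235500\right) - 228182 = -79139 - 228182 = -307321$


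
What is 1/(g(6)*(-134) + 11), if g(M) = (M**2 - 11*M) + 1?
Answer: 1/3897 ≈ 0.00025661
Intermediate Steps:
g(M) = 1 + M**2 - 11*M
1/(g(6)*(-134) + 11) = 1/((1 + 6**2 - 11*6)*(-134) + 11) = 1/((1 + 36 - 66)*(-134) + 11) = 1/(-29*(-134) + 11) = 1/(3886 + 11) = 1/3897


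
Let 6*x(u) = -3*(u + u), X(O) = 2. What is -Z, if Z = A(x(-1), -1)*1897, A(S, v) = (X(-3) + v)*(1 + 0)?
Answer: -1897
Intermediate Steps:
x(u) = -u (x(u) = (-3*(u + u))/6 = (-6*u)/6 = -u)
A(S, v) = 2 + v (A(S, v) = (2 + v)*(1 + 0) = (2 + v)*1 = 2 + v)
Z = 1897 (Z = (2 - 1)*1897 = 1*1897 = 1897)
-Z = -1*1897 = -1897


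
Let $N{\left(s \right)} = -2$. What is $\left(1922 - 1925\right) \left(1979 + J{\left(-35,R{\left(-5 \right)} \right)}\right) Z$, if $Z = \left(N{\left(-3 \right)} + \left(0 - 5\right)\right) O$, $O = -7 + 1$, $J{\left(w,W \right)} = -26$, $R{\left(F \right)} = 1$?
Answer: $-246078$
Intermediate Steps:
$O = -6$
$Z = 42$ ($Z = \left(-2 + \left(0 - 5\right)\right) \left(-6\right) = \left(-2 - 5\right) \left(-6\right) = \left(-7\right) \left(-6\right) = 42$)
$\left(1922 - 1925\right) \left(1979 + J{\left(-35,R{\left(-5 \right)} \right)}\right) Z = \left(1922 - 1925\right) \left(1979 - 26\right) 42 = \left(-3\right) 1953 \cdot 42 = \left(-5859\right) 42 = -246078$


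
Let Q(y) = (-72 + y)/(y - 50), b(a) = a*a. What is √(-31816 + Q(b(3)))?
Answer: 277*I*√697/41 ≈ 178.37*I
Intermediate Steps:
b(a) = a²
Q(y) = (-72 + y)/(-50 + y)
√(-31816 + Q(b(3))) = √(-31816 + (-72 + 3²)/(-50 + 3²)) = √(-31816 + (-72 + 9)/(-50 + 9)) = √(-31816 - 63/(-41)) = √(-31816 - 1/41*(-63)) = √(-31816 + 63/41) = √(-1304393/41) = 277*I*√697/41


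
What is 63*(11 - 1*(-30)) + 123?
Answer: 2706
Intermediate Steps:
63*(11 - 1*(-30)) + 123 = 63*(11 + 30) + 123 = 63*41 + 123 = 2583 + 123 = 2706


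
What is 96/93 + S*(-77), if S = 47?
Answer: -112157/31 ≈ -3618.0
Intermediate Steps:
96/93 + S*(-77) = 96/93 + 47*(-77) = 96*(1/93) - 3619 = 32/31 - 3619 = -112157/31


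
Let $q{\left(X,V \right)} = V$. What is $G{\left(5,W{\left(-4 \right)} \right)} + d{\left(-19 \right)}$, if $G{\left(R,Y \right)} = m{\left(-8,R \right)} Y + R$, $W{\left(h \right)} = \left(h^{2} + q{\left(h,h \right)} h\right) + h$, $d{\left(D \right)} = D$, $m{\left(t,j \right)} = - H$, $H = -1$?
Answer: $14$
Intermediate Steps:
$m{\left(t,j \right)} = 1$ ($m{\left(t,j \right)} = \left(-1\right) \left(-1\right) = 1$)
$W{\left(h \right)} = h + 2 h^{2}$ ($W{\left(h \right)} = \left(h^{2} + h h\right) + h = \left(h^{2} + h^{2}\right) + h = 2 h^{2} + h = h + 2 h^{2}$)
$G{\left(R,Y \right)} = R + Y$ ($G{\left(R,Y \right)} = 1 Y + R = Y + R = R + Y$)
$G{\left(5,W{\left(-4 \right)} \right)} + d{\left(-19 \right)} = \left(5 - 4 \left(1 + 2 \left(-4\right)\right)\right) - 19 = \left(5 - 4 \left(1 - 8\right)\right) - 19 = \left(5 - -28\right) - 19 = \left(5 + 28\right) - 19 = 33 - 19 = 14$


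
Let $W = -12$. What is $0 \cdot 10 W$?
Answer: $0$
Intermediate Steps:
$0 \cdot 10 W = 0 \cdot 10 \left(-12\right) = 0 \left(-12\right) = 0$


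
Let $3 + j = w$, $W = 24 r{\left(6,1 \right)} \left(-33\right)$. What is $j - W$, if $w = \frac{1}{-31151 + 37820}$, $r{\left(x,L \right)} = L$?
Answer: $\frac{5261842}{6669} \approx 789.0$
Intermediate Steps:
$w = \frac{1}{6669} \approx 0.00014995$
$W = -792$ ($W = 24 \cdot 1 \left(-33\right) = 24 \left(-33\right) = -792$)
$j = - \frac{20006}{6669}$ ($j = -3 + \frac{1}{6669} = - \frac{20006}{6669} \approx -2.9999$)
$j - W = - \frac{20006}{6669} - -792 = - \frac{20006}{6669} + 792 = \frac{5261842}{6669}$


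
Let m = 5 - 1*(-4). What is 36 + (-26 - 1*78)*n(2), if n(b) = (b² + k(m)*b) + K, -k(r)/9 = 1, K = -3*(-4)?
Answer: 244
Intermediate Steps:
m = 9 (m = 5 + 4 = 9)
K = 12
k(r) = -9 (k(r) = -9*1 = -9)
n(b) = 12 + b² - 9*b (n(b) = (b² - 9*b) + 12 = 12 + b² - 9*b)
36 + (-26 - 1*78)*n(2) = 36 + (-26 - 1*78)*(12 + 2² - 9*2) = 36 + (-26 - 78)*(12 + 4 - 18) = 36 - 104*(-2) = 36 + 208 = 244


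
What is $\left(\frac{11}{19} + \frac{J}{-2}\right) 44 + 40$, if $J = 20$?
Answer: $- \frac{7116}{19} \approx -374.53$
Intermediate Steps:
$\left(\frac{11}{19} + \frac{J}{-2}\right) 44 + 40 = \left(\frac{11}{19} + \frac{20}{-2}\right) 44 + 40 = \left(11 \cdot \frac{1}{19} + 20 \left(- \frac{1}{2}\right)\right) 44 + 40 = \left(\frac{11}{19} - 10\right) 44 + 40 = \left(- \frac{179}{19}\right) 44 + 40 = - \frac{7876}{19} + 40 = - \frac{7116}{19}$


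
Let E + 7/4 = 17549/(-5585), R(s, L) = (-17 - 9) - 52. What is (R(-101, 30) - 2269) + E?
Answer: -52541271/22340 ≈ -2351.9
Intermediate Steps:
R(s, L) = -78 (R(s, L) = -26 - 52 = -78)
E = -109291/22340 (E = -7/4 + 17549/(-5585) = -7/4 + 17549*(-1/5585) = -7/4 - 17549/5585 = -109291/22340 ≈ -4.8922)
(R(-101, 30) - 2269) + E = (-78 - 2269) - 109291/22340 = -2347 - 109291/22340 = -52541271/22340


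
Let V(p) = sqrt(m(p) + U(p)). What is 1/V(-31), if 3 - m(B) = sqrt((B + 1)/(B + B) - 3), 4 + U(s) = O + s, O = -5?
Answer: sqrt(31)/sqrt(-1147 - I*sqrt(2418)) ≈ 0.0035199 + 0.16429*I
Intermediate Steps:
U(s) = -9 + s (U(s) = -4 + (-5 + s) = -9 + s)
m(B) = 3 - sqrt(-3 + (1 + B)/(2*B)) (m(B) = 3 - sqrt((B + 1)/(B + B) - 3) = 3 - sqrt((1 + B)/((2*B)) - 3) = 3 - sqrt((1 + B)*(1/(2*B)) - 3) = 3 - sqrt((1 + B)/(2*B) - 3) = 3 - sqrt(-3 + (1 + B)/(2*B)))
V(p) = sqrt(-6 + p - sqrt(-10 + 2/p)/2) (V(p) = sqrt((3 - sqrt(-10 + 2/p)/2) + (-9 + p)) = sqrt(-6 + p - sqrt(-10 + 2/p)/2))
1/V(-31) = 1/(sqrt(-24 + 4*(-31) - 2*sqrt(2)*sqrt(-5 + 1/(-31)))/2) = 1/(sqrt(-24 - 124 - 2*sqrt(2)*sqrt(-5 - 1/31))/2) = 1/(sqrt(-24 - 124 - 2*sqrt(2)*sqrt(-156/31))/2) = 1/(sqrt(-24 - 124 - 2*sqrt(2)*2*I*sqrt(1209)/31)/2) = 1/(sqrt(-24 - 124 - 4*I*sqrt(2418)/31)/2) = 1/(sqrt(-148 - 4*I*sqrt(2418)/31)/2) = 2/sqrt(-148 - 4*I*sqrt(2418)/31)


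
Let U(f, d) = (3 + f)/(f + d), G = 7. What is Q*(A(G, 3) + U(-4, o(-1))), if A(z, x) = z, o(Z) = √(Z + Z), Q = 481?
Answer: 31265/9 + 481*I*√2/18 ≈ 3473.9 + 37.791*I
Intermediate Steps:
o(Z) = √2*√Z (o(Z) = √(2*Z) = √2*√Z)
U(f, d) = (3 + f)/(d + f)
Q*(A(G, 3) + U(-4, o(-1))) = 481*(7 + (3 - 4)/(√2*√(-1) - 4)) = 481*(7 - 1/(√2*I - 4)) = 481*(7 - 1/(I*√2 - 4)) = 481*(7 - 1/(-4 + I*√2)) = 3367 - 481/(-4 + I*√2)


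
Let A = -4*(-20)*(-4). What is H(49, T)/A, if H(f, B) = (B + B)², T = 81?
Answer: -6561/80 ≈ -82.012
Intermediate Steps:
A = -320 (A = 80*(-4) = -320)
H(f, B) = 4*B² (H(f, B) = (2*B)² = 4*B²)
H(49, T)/A = (4*81²)/(-320) = (4*6561)*(-1/320) = 26244*(-1/320) = -6561/80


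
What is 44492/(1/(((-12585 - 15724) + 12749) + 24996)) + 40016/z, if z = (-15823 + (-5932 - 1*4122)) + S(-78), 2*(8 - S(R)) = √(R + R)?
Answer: 5853126747772677/13941775 + 2501*I*√39/41825325 ≈ 4.1983e+8 + 0.00037343*I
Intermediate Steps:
S(R) = 8 - √2*√R/2 (S(R) = 8 - √(R + R)/2 = 8 - √2*√R/2)
z = -25869 - I*√39 (z = (-15823 + (-5932 - 1*4122)) + (8 - √2*√(-78)/2) = (-15823 + (-5932 - 4122)) + (8 - √2*I*√78/2) = (-15823 - 10054) + (8 - I*√39) = -25877 + (8 - I*√39) = -25869 - I*√39 ≈ -25869.0 - 6.245*I)
44492/(1/(((-12585 - 15724) + 12749) + 24996)) + 40016/z = 44492/(1/(((-12585 - 15724) + 12749) + 24996)) + 40016/(-25869 - I*√39) = 44492/(1/((-28309 + 12749) + 24996)) + 40016/(-25869 - I*√39) = 44492/(1/(-15560 + 24996)) + 40016/(-25869 - I*√39) = 44492/(1/9436) + 40016/(-25869 - I*√39) = 44492*9436 + 40016/(-25869 - I*√39) = 419826512 + 40016/(-25869 - I*√39)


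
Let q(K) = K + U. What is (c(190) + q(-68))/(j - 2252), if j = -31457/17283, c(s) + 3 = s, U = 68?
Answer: -3231921/38952773 ≈ -0.082970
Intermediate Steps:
c(s) = -3 + s
q(K) = 68 + K (q(K) = K + 68 = 68 + K)
j = -31457/17283 (j = -31457*1/17283 = -31457/17283 ≈ -1.8201)
(c(190) + q(-68))/(j - 2252) = ((-3 + 190) + (68 - 68))/(-31457/17283 - 2252) = (187 + 0)/(-38952773/17283) = 187*(-17283/38952773) = -3231921/38952773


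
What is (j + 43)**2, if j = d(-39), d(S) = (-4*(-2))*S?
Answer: 72361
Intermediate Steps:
d(S) = 8*S
j = -312 (j = 8*(-39) = -312)
(j + 43)**2 = (-312 + 43)**2 = (-269)**2 = 72361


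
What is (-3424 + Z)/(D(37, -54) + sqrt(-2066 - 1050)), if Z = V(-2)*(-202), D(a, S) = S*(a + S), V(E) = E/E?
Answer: -832167/211460 + 1813*I*sqrt(779)/211460 ≈ -3.9353 + 0.2393*I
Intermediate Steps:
V(E) = 1
D(a, S) = S*(S + a)
Z = -202 (Z = 1*(-202) = -202)
(-3424 + Z)/(D(37, -54) + sqrt(-2066 - 1050)) = (-3424 - 202)/(-54*(-54 + 37) + sqrt(-2066 - 1050)) = -3626/(-54*(-17) + sqrt(-3116)) = -3626/(918 + 2*I*sqrt(779))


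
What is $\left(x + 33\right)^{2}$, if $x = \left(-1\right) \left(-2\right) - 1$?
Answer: $1156$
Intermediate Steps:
$x = 1$ ($x = 2 - 1 = 1$)
$\left(x + 33\right)^{2} = \left(1 + 33\right)^{2} = 34^{2} = 1156$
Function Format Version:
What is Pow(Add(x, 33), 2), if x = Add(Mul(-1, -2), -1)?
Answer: 1156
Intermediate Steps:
x = 1 (x = Add(2, -1) = 1)
Pow(Add(x, 33), 2) = Pow(Add(1, 33), 2) = Pow(34, 2) = 1156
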